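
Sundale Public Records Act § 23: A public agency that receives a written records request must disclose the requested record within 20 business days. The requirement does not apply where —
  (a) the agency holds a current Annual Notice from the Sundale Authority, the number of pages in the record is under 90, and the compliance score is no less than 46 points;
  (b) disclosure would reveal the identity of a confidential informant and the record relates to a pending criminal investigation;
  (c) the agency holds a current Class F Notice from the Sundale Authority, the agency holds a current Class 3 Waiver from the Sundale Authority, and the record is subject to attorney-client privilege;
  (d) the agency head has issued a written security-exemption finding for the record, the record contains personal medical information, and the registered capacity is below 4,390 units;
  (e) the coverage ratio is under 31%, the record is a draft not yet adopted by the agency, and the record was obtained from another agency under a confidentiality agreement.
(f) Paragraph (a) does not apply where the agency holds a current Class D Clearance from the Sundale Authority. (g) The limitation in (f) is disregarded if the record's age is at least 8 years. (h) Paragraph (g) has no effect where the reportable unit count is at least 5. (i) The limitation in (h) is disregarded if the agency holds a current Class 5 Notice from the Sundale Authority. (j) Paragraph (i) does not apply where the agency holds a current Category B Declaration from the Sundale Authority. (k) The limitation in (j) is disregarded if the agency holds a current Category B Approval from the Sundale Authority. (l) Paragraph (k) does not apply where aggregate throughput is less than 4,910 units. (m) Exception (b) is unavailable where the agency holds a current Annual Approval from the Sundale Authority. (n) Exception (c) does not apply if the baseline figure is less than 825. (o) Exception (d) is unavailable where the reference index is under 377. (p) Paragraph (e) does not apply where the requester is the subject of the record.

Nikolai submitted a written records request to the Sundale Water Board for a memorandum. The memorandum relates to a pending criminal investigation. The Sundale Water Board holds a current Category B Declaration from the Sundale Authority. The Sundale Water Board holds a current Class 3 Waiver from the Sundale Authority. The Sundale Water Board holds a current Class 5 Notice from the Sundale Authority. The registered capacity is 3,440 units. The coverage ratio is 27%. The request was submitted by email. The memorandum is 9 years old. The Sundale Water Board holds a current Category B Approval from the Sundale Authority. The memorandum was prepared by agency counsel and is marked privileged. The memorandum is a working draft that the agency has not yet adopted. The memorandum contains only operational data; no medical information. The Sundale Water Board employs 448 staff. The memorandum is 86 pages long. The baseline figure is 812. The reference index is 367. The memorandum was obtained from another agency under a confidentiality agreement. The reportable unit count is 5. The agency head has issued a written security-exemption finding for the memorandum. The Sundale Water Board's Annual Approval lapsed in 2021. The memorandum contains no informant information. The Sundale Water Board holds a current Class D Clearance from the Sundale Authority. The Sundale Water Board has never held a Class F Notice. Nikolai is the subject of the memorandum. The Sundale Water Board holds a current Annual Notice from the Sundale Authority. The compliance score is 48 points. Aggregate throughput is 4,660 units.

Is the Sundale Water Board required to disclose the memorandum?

Yes — the Sundale Water Board must disclose the memorandum.

Exception (a): a current Annual Notice is held; the number of pages in the record is 86, under the 90 limit; the compliance score is 48 points, meeting the 46 points threshold — every condition holds. But applying paragraphs (f)–(l): (f) operates against (a): a current Class D Clearance is held. (g) is engaged (the record's age is 9 years, meeting the 8 years threshold), but is itself disapplied by (h): (h) operates against (g): the reportable unit count is 5, meeting the 5 threshold. (i) would limit (h) — a current Class 5 Notice is held — but (j) sets (i) aside: (j) operates against (i): a current Category B Declaration is held. (k) applies (a current Category B Approval is held), but is displaced by (l): (l) is engaged — aggregate throughput is 4,660 units, less than the 4,910 units limit. So (a) is unavailable.
Exception (b) fails — the memorandum contains no informant information.
Exception (c) fails — the Class F Notice is not current.
Exception (d) does not apply: the memorandum contains only operational data.
Exception (e): the coverage ratio is 27%, under the 31% limit; the memorandum is an unadopted draft; the memorandum was obtained under a confidentiality agreement — every condition holds. But: (p) applies — Nikolai is the subject of the memorandum. (e) is therefore removed.
No exception is made out. the Sundale Water Board falls within the general rule.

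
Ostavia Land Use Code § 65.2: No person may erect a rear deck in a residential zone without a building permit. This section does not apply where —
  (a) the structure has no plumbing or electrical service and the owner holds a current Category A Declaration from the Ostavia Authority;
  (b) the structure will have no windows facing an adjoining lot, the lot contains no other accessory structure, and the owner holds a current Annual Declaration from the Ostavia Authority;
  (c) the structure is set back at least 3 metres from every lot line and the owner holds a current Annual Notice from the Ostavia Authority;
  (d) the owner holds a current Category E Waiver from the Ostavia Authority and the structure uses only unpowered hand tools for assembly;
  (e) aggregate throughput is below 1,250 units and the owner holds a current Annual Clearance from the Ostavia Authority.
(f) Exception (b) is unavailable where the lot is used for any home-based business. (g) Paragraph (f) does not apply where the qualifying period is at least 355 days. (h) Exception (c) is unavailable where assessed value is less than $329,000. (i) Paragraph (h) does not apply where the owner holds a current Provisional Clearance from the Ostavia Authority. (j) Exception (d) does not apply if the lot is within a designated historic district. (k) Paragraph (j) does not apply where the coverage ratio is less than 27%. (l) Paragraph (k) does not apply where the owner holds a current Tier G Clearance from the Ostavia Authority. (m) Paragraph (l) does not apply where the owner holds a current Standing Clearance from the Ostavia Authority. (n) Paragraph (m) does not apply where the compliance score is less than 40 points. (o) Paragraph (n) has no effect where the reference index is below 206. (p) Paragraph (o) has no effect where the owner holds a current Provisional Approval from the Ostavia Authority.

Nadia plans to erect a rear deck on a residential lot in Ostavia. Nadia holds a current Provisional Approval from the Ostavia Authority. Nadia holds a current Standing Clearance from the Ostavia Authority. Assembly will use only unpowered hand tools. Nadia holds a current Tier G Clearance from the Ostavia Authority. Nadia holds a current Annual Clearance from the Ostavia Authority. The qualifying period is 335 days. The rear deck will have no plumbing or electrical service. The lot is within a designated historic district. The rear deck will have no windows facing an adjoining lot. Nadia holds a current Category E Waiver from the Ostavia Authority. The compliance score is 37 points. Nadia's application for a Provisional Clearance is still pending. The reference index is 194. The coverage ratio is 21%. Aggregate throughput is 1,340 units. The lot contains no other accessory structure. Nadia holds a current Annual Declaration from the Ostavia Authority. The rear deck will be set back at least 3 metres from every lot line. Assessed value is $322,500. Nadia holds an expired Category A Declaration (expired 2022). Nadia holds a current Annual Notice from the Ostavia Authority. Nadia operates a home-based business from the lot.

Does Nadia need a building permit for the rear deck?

Yes — Nadia must obtain a building permit.

Exception (a) requires that the owner holds a current Category A Declaration from the Ostavia Authority; but there is no Category A Declaration in force, so (a) is unavailable.
Exception (b): no windows face an adjoining lot; the lot has no other accessory structure; a current Annual Declaration is held — every condition holds. But: (f) operates — a home-based business operates on the lot. (g) is not engaged (the qualifying period is 335 days, short of 355 days), so (f) stands. Exception (b) does not apply.
All of (c)'s requirements are met (the setback is at least 3 m on every side; a current Annual Notice is held). But: (h) operates against (c): assessed value is $322,500, less than the $329,000 limit. (i) is not engaged (no current Provisional Clearance is held), so (h) stands. So (c) is unavailable.
All of (d)'s requirements are met (a current Category E Waiver is held; assembly uses only hand tools). Turning to paragraphs (j)–(p): (j) is engaged — the lot is in a historic district. (k) would limit (j) — the coverage ratio is 21%, less than the 27% limit — but (l) sets (k) aside: (l) is engaged — a current Tier G Clearance is held. (m) would limit (l) — a current Standing Clearance is held — but (n) sets (m) aside: (n) operates against (m): the compliance score is 37 points, less than the 40 points limit. (o) is triggered (the reference index is 194, below the 206 limit), but is itself disapplied by (p): (p) operates against (o): a current Provisional Approval is held. (d) is therefore removed.
Exception (e) fails — aggregate throughput is 1,340 units, not below 1,250 units.
No exception is made out. Nadia falls within the general rule.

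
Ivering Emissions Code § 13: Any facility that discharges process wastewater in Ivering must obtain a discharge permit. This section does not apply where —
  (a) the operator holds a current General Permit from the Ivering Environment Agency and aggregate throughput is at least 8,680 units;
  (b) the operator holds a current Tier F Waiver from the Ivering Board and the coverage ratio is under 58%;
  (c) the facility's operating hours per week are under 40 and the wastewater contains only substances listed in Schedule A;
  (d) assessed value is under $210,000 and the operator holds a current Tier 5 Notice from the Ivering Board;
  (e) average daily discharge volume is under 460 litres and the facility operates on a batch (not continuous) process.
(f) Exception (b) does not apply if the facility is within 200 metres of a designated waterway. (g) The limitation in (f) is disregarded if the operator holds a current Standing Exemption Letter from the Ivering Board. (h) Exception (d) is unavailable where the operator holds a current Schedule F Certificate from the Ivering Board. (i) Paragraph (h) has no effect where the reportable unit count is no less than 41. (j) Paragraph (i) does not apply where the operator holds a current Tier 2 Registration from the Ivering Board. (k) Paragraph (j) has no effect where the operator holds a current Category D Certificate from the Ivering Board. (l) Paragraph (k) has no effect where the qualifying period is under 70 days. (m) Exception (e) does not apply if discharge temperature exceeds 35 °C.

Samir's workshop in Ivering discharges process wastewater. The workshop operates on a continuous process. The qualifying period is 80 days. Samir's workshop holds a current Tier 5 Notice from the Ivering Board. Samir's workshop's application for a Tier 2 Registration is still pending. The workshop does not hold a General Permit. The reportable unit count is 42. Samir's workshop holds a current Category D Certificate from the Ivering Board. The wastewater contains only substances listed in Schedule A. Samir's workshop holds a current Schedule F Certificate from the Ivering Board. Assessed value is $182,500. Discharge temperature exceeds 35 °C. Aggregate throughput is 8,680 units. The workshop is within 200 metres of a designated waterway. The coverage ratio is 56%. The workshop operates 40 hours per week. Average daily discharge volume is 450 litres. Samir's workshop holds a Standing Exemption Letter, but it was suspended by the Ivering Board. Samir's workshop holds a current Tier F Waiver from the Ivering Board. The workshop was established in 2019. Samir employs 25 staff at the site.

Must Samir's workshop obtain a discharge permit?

No — exception (d) applies; Samir's workshop is not required to obtain a discharge permit.

Exception (a) requires that the operator holds a current General Permit from the Ivering Environment Agency; but no General Permit is held, so (a) is unavailable.
All of (b)'s requirements are met (a current Tier F Waiver is held; the coverage ratio is 56%, under the 58% limit). Turning to paragraphs (f)–(g): (f) is triggered — the workshop is within 200 m of a designated waterway. (g) is not triggered (the Standing Exemption Letter is not current), so (f) stands. Exception (b) does not apply.
Exception (c) does not apply: the facility's operating hours per week are 40, not under 40.
All of (d)'s requirements are met (assessed value is $182,500, under the $210,000 limit; a current Tier 5 Notice is held). As to paragraphs (h)–(l): (h) would limit (d) — a current Schedule F Certificate is held — but (i) sets (h) aside: (i) operates against (h): the reportable unit count is 42, meeting the 41 threshold. (j), which would lift (i), is inapplicable — there is no Tier 2 Registration in force. So (d) applies.
Exception (e) fails — the facility operates on a continuous process.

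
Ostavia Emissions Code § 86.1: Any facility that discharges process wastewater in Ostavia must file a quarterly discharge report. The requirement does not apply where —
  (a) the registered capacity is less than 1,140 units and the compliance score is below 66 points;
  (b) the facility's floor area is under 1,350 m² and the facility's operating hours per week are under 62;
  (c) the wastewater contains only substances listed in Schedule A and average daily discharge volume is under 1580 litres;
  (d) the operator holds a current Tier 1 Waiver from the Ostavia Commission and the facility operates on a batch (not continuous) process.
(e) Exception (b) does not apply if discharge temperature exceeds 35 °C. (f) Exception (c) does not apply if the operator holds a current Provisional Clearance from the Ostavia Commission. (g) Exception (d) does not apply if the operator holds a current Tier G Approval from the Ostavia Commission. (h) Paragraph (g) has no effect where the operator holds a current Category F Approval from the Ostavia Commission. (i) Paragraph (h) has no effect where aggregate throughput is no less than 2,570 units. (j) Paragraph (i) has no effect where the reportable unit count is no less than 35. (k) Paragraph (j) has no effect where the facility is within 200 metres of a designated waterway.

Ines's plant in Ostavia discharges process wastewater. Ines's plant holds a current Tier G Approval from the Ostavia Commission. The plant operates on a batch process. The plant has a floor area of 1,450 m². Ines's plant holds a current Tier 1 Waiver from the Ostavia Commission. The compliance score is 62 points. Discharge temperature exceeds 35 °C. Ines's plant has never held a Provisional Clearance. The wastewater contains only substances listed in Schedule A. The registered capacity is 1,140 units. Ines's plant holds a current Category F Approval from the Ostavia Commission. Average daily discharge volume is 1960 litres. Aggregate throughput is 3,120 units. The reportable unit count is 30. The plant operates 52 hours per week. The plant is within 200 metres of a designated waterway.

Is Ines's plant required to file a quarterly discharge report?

Exception (a) does not apply: the registered capacity is 1,140 units, not less than 1,140 units.
Exception (b) does not apply: the facility's floor area is 1,450 m², not under 1,350 m².
Exception (c) requires that average daily discharge volume is under 1580 litres; but average daily discharge volume is 1960 litres, not under 1580 litres, so (c) is unavailable.
Exception (d)'s conditions are all satisfied: a current Tier 1 Waiver is held; the facility operates on a batch process. Turning to paragraphs (g)–(k): (g) operates against (d): a current Tier G Approval is held. (h) is engaged (a current Category F Approval is held), but is displaced by (i): (i) is triggered — aggregate throughput is 3,120 units, meeting the 2,570 units threshold. (j) does not operate here (the reportable unit count is 30, short of 35), so (i) stands. So (d) is unavailable.
No exception applies. The general rule governs.

Yes — Ines's plant must file a quarterly discharge report.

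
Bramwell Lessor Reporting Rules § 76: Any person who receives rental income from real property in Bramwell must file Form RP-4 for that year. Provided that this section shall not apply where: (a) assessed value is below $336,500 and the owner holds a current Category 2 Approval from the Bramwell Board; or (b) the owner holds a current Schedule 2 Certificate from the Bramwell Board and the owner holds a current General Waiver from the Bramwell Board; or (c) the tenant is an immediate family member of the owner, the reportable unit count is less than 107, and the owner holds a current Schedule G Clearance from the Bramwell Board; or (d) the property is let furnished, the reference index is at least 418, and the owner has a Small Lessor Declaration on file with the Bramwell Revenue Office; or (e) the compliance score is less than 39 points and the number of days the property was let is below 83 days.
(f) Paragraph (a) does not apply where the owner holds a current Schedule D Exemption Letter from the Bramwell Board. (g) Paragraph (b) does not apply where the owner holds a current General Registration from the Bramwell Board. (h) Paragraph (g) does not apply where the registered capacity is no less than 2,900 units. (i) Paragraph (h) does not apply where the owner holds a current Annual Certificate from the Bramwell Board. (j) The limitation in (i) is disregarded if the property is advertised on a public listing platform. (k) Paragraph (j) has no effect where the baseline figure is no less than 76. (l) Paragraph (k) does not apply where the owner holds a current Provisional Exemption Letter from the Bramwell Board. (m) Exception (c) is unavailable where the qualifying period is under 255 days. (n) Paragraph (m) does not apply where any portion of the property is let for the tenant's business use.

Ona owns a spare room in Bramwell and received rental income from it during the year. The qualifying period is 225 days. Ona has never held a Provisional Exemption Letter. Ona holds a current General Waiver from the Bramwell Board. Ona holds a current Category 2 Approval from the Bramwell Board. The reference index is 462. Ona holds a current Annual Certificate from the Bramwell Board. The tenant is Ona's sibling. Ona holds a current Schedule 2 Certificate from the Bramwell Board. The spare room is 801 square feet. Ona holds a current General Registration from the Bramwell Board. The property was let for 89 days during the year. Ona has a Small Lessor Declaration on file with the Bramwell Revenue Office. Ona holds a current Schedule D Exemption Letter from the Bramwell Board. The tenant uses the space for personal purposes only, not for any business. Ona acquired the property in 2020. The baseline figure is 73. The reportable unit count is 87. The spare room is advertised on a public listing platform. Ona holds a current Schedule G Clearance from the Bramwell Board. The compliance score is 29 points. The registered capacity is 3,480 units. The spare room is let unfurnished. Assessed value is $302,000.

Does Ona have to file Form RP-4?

Exception (a): assessed value is $302,000, below the $336,500 limit; a current Category 2 Approval is held — every condition holds. Turning to paragraph (f): (f) is triggered — a current Schedule D Exemption Letter is held. Exception (a) does not apply.
Exception (b)'s conditions are all satisfied: a current Schedule 2 Certificate is held; a current General Waiver is held. Considering the limiting provisions: (g) would limit (b) — a current General Registration is held — but (h) sets (g) aside: (h) is engaged — the registered capacity is 3,480 units, meeting the 2,900 units threshold. (i) would limit (h) — a current Annual Certificate is held — but (j) sets (i) aside: (j) operates against (i): the property is publicly advertised. (k), which would lift (j), is inapplicable — the baseline figure is 73, short of 76. So (b) applies.
Exception (c)'s conditions are all satisfied: the tenant is an immediate family member; the reportable unit count is 87, less than the 107 limit; a current Schedule G Clearance is held. But applying paragraphs (m)–(n): (m) is engaged — the qualifying period is 225 days, under the 255 days limit. (n) is inapplicable (the space is used for personal purposes only), so (m) stands. So (c) is unavailable.
Exception (d) fails — the property is let unfurnished.
Exception (e) requires that the number of days the property was let is below 83 days; but the number of days the property was let is 89 days, not below 83 days, so (e) is unavailable.

No — exception (b) applies; Ona is not required to file Form RP-4.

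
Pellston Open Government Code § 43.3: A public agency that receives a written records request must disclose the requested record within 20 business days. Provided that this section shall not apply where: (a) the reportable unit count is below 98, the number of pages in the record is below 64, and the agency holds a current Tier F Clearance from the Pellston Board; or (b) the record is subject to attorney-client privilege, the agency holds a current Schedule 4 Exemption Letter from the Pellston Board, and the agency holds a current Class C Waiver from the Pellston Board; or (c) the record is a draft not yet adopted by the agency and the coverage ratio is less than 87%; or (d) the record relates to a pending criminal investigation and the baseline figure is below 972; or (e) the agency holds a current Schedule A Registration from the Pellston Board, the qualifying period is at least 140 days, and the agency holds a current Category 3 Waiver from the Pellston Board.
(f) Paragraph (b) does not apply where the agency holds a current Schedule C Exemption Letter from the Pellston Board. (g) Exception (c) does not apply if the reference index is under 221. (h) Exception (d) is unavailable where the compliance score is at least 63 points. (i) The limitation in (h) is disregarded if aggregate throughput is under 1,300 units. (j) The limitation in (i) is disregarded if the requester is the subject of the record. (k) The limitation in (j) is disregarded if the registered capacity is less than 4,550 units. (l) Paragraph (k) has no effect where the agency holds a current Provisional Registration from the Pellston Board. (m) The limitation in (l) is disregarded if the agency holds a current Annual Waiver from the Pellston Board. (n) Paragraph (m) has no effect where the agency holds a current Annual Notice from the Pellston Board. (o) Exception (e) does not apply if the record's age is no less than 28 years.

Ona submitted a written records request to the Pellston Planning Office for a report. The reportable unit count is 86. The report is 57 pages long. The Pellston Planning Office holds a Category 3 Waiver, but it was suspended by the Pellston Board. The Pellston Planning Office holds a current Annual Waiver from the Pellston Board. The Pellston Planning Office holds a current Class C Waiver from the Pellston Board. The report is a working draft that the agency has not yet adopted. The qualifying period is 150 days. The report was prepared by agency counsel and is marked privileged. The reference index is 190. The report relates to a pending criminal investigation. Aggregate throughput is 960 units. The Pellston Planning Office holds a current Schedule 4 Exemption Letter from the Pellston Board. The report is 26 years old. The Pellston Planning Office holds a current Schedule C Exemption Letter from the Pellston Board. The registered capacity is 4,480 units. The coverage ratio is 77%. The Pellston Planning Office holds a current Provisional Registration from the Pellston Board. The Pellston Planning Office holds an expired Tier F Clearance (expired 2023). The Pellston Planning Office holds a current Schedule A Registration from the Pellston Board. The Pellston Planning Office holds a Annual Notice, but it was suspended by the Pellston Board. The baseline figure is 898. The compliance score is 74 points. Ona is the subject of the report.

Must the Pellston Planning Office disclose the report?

Exception (a) requires that the agency holds a current Tier F Clearance from the Pellston Board; but the Tier F Clearance is not current, so (a) is unavailable.
All of (b)'s requirements are met (the report is privileged; a current Schedule 4 Exemption Letter is held; a current Class C Waiver is held). However, paragraph (f) must be considered: (f) is engaged — a current Schedule C Exemption Letter is held. Exception (b) does not apply.
Exception (c) is satisfied on its face — the report is an unadopted draft; the coverage ratio is 77%, less than the 87% limit. But: (g) operates — the reference index is 190, under the 221 limit. Exception (c) does not apply.
Exception (d) is satisfied on its face — the report relates to a pending investigation; the baseline figure is 898, below the 972 limit. As to paragraphs (h)–(n): (h) is engaged (the compliance score is 74 points, meeting the 63 points threshold), but is set aside by (i): (i) operates against (h): aggregate throughput is 960 units, under the 1,300 units limit. (j) is engaged (Ona is the subject of the report), but is displaced by (k): (k) operates against (j): the registered capacity is 4,480 units, less than the 4,550 units limit. (l) would limit (k) — a current Provisional Registration is held — but (m) sets (l) aside: (m) operates against (l): a current Annual Waiver is held. (n) is not engaged (the Annual Notice is not current), so (m) stands. So (d) applies.
Exception (e) does not apply: no current Category 3 Waiver is held.

No — exception (d) applies; the Pellston Planning Office is not required to disclose the report.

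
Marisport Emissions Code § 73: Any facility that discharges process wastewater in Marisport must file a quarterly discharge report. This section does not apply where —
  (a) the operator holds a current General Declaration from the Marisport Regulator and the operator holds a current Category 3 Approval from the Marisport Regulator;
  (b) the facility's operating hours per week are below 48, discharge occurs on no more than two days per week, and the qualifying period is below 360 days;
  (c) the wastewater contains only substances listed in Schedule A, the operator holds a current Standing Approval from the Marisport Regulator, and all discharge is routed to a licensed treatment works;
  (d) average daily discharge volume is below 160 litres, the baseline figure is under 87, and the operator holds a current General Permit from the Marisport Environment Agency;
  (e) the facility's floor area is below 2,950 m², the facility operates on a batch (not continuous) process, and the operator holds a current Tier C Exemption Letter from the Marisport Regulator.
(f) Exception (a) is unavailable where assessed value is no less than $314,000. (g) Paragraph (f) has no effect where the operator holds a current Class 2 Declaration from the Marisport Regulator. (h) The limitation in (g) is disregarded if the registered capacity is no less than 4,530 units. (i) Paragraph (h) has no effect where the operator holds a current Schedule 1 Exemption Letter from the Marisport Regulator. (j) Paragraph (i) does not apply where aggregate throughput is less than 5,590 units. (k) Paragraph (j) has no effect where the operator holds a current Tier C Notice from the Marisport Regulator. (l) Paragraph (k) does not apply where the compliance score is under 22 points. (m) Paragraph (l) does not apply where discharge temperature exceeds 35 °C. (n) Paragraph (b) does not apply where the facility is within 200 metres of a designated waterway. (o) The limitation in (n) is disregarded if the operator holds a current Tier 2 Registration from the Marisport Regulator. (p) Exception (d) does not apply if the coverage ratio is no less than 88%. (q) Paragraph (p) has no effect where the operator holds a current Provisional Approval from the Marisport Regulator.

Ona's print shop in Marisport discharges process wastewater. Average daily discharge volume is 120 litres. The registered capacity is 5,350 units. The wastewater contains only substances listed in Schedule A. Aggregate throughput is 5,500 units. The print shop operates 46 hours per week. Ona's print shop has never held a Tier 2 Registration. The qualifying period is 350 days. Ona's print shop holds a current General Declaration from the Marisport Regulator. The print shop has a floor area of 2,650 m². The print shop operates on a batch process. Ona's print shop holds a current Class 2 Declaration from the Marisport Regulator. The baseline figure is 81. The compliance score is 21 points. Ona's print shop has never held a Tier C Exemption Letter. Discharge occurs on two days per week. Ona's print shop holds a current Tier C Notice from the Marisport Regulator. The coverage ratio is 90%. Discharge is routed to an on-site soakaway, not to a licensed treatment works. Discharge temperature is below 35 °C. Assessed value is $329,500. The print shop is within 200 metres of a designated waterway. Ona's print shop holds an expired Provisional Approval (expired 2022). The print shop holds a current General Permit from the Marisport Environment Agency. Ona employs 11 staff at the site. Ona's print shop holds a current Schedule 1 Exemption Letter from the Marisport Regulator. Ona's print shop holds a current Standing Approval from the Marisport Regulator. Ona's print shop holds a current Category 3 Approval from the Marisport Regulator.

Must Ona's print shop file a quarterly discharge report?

Yes — Ona's print shop must file a quarterly discharge report.

Exception (a) is satisfied on its face — a current General Declaration is held; a current Category 3 Approval is held. But applying paragraphs (f)–(m): (f) operates — assessed value is $329,500, meeting the $314,000 threshold. (g) applies (a current Class 2 Declaration is held), but yields to (h): (h) operates against (g): the registered capacity is 5,350 units, meeting the 4,530 units threshold. (i) would limit (h) — a current Schedule 1 Exemption Letter is held — but (j) sets (i) aside: (j) operates against (i): aggregate throughput is 5,500 units, less than the 5,590 units limit. (k) would limit (j) — a current Tier C Notice is held — but (l) sets (k) aside: (l) is triggered — the compliance score is 21 points, under the 22 points limit. (m), which would lift (l), is not triggered — discharge temperature is below 35 °C. Exception (a) does not apply.
Exception (b) is satisfied on its face — the facility's operating hours per week are 46, below the 48 limit; discharge occurs on no more than two days per week; the qualifying period is 350 days, below the 360 days limit. But: (n) operates against (b): the print shop is within 200 m of a designated waterway. (o) is not engaged (there is no Tier 2 Registration in force), so (n) stands. (b) is therefore removed.
Exception (c) does not apply: discharge is not routed to a licensed treatment works.
All of (d)'s requirements are met (average daily discharge volume is 120 litres, below the 160 litres limit; the baseline figure is 81, under the 87 limit; a current General Permit is held). However, paragraphs (p)–(q) must be considered: (p) applies — the coverage ratio is 90%, meeting the 88% threshold. (q) is not triggered (there is no Provisional Approval in force), so (p) stands. Exception (d) does not apply.
Exception (e) does not apply: no current Tier C Exemption Letter is held.
No exception applies. The general rule governs.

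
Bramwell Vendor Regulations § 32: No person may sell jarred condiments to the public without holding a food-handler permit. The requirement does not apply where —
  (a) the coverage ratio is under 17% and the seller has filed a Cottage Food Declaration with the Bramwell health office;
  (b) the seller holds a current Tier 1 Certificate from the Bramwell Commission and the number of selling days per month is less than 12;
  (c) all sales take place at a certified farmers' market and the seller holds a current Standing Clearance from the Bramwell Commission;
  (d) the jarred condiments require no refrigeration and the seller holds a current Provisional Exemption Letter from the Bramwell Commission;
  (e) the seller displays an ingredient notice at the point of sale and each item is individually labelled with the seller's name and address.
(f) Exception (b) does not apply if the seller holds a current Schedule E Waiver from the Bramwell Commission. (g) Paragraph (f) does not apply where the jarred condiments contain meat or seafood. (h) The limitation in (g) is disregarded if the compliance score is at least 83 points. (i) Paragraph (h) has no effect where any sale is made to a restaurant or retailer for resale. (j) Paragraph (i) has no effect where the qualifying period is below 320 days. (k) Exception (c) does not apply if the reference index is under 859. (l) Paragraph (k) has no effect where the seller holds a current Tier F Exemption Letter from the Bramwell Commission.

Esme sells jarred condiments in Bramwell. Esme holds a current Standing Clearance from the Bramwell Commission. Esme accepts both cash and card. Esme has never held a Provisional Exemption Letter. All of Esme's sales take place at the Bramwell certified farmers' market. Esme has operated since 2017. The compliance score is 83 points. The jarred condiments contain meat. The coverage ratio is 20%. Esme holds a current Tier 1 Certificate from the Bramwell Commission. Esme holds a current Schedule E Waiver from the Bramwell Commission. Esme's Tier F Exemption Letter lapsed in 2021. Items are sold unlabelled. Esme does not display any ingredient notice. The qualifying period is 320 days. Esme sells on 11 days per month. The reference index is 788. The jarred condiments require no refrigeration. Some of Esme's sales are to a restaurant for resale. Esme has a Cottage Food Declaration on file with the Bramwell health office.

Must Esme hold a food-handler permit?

No — exception (b) applies; Esme is not required to hold a food-handler permit.

Exception (a) fails — the coverage ratio is 20%, not under 17%.
Exception (b): a current Tier 1 Certificate is held; the number of selling days per month is 11, less than the 12 limit — every condition holds. As to paragraphs (f)–(j): (f) applies (a current Schedule E Waiver is held), but is set aside by (g): (g) operates — the jarred condiments contain meat. (h) is triggered (the compliance score is 83 points, meeting the 83 points threshold), but is displaced by (i): (i) applies — some sales are to a restaurant for resale. (j) does not operate here (the qualifying period is 320 days, not below 320 days), so (i) stands. So (b) applies.
Exception (c): all sales are at a certified farmers' market; a current Standing Clearance is held — every condition holds. Turning to paragraphs (k)–(l): (k) is triggered — the reference index is 788, under the 859 limit. (l), which would lift (k), is inapplicable — no current Tier F Exemption Letter is held. So (c) is unavailable.
Exception (d) fails — there is no Provisional Exemption Letter in force.
Exception (e) fails — no ingredient notice is displayed.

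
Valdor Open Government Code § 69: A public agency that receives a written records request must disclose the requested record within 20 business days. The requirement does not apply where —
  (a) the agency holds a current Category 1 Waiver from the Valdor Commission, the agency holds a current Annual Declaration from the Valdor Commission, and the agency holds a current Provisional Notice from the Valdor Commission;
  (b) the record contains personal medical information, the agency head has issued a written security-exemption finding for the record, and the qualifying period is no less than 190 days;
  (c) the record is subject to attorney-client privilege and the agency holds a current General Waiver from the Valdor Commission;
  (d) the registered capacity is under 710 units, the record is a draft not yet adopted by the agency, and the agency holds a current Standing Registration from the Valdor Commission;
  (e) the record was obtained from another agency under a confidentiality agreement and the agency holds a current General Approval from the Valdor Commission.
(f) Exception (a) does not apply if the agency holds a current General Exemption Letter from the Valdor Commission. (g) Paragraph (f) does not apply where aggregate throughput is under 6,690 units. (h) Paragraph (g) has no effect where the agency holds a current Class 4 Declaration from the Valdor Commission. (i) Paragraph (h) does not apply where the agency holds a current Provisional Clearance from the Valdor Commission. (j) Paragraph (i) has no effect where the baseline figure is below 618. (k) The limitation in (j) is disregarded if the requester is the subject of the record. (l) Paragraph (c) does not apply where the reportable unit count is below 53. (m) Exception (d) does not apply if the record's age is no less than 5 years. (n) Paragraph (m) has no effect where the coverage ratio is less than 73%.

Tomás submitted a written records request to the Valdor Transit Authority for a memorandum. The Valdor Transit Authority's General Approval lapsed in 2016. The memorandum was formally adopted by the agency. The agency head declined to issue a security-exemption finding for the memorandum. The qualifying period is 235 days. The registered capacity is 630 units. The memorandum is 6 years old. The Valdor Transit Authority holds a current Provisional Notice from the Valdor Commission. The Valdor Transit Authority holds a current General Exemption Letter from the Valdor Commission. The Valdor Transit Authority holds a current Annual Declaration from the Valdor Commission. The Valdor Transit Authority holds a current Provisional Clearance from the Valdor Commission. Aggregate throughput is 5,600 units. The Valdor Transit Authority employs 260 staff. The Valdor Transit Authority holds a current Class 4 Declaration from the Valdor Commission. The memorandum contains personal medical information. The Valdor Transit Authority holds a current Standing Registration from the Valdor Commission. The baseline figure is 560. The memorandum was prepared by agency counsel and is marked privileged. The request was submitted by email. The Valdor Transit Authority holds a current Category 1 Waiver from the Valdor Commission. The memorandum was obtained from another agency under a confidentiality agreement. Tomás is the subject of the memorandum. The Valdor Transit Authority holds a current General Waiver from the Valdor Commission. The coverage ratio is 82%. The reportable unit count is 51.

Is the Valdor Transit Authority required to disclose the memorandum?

No — exception (a) applies; the Valdor Transit Authority is not required to disclose the memorandum.

Exception (a) is satisfied on its face — a current Category 1 Waiver is held; a current Annual Declaration is held; a current Provisional Notice is held. As to paragraphs (f)–(k): (f) would limit (a) — a current General Exemption Letter is held — but (g) sets (f) aside: (g) operates against (f): aggregate throughput is 5,600 units, under the 6,690 units limit. (h) is engaged (a current Class 4 Declaration is held), but is displaced by (i): (i) is engaged — a current Provisional Clearance is held. (j) operates (the baseline figure is 560, below the 618 limit), but is set aside by (k): (k) applies — Tomás is the subject of the memorandum. (a) remains available.
Exception (b) requires that the agency head has issued a written security-exemption finding for the record; but the agency head declined to issue a security-exemption finding, so (b) is unavailable.
Exception (c)'s conditions are all satisfied: the memorandum is privileged; a current General Waiver is held. However, paragraph (l) must be considered: (l) applies — the reportable unit count is 51, below the 53 limit. So (c) is unavailable.
Exception (d) fails — the memorandum has been formally adopted.
Exception (e) does not apply: no current General Approval is held.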